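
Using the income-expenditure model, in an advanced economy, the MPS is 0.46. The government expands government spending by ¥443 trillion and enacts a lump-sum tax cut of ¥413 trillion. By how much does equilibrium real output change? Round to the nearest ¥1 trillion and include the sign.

+¥1,448 trillion

MPC = 1 − MPS = 1 − 0.46 = 0.54.
Expenditure multiplier = 1/(1 − MPC) = 1/(1 − 0.54) = 1/0.46 ≈ 2.174.
ΔG contributes k·ΔG = (+¥443 trillion) / 0.46 ≈ +¥963 trillion.
ΔT of −¥413 trillion changes first-round spending by −c·ΔT = +¥223.02 trillion, contributing k·(−c·ΔT) = (+¥223.02 trillion) / 0.46 ≈ +¥484.8 trillion.
Net ΔY = k(ΔG − c·ΔT) = (+¥666.02 trillion) / 0.46 ≈ +¥1,448 trillion.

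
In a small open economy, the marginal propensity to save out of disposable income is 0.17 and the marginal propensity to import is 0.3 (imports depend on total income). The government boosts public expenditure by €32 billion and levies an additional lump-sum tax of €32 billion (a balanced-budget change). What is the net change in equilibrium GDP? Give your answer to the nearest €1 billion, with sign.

+€12 billion

MPC = 1 − MPS = 1 − 0.17 = 0.83.
Expenditure multiplier = 1/(1 − c + m) = 1/(1 − 0.83 + 0.3) = 1/0.47 ≈ 2.128.
ΔG contributes k·ΔG = (+€32 billion) / 0.47 ≈ +€68.1 billion.
ΔT of +€32 billion changes first-round spending by −c·ΔT = −€26.56 billion, contributing k·(−c·ΔT) = (−€26.56 billion) / 0.47 ≈ −€56.5 billion.
Net ΔY = k(ΔG − c·ΔT) = (+€5.44 billion) / 0.47 ≈ +€12 billion.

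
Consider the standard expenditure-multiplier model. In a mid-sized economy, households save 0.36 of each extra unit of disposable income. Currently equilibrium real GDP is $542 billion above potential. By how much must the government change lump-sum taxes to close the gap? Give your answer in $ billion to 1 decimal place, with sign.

MPC = 1 − MPS = 1 − 0.36 = 0.64.
Spending multiplier = 1/(1 − MPC) = 1/(1 − 0.64) = 1/0.36 ≈ 2.778.
Tax multiplier = −c·k = −0.64/0.36 ≈ −1.778. Need ΔY = −$542 billion, so ΔT = ΔY/(−c·k) = −(−$542 billion) × 0.36 / 0.64 ≈ +$304.9 billion.
The government should raise lump-sum taxes by $304.9 billion.

+$304.9 billion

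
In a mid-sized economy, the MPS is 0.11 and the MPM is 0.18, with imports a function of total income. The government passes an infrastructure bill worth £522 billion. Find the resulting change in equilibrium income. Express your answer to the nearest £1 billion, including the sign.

MPC = 1 − MPS = 1 − 0.11 = 0.89.
Spending multiplier = 1/(1 − c + m) = 1/(1 − 0.89 + 0.18) = 1/0.29 ≈ 3.448.
ΔY = k × ΔG = (+£522 billion) / 0.29 = +£1,800 billion.

+£1,800 billion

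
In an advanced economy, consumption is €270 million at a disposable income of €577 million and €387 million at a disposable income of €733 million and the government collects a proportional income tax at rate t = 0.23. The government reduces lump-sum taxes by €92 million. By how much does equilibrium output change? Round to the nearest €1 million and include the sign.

MPC = ΔC/ΔYd = (387 − 270)/(733 − 577) = 117/156 = 0.75.
A lump-sum tax change of −€92 million shifts disposable income by +€92 million; first-round consumption changes by −c × ΔT = −0.75 × (−€92 million) = +€69 million.
Expenditure multiplier = 1/(1 − c(1−t)) = 1/(1 − 0.75×0.77) = 1/0.4225 ≈ 2.367.
The tax multiplier is −c × k ≈ −1.775, so ΔY = k × (−c·ΔT) = (+€69 million) / 0.4225 ≈ +€163 million.

+€163 million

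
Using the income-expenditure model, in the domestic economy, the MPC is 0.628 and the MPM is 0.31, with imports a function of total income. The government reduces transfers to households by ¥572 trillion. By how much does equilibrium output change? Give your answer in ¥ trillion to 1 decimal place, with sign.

−¥526.7 trillion

The transfer change shifts disposable income by −¥572 trillion, so first-round consumption changes by c·ΔTR = 0.628 × (−¥572 trillion) = −¥359.216 trillion.
Expenditure multiplier = 1/(1 − c + m) = 1/(1 − 0.628 + 0.31) = 1/0.682 ≈ 1.466.
The transfer multiplier is c × k ≈ 0.921, so ΔY = k × (c·ΔTR) = (−¥359.216 trillion) / 0.682 ≈ −¥526.7 trillion.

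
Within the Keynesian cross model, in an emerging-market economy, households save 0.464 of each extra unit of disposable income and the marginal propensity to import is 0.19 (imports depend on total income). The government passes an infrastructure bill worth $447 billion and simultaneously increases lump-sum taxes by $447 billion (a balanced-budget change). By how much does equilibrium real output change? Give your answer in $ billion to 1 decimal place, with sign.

+$317.1 billion

MPC = 1 − MPS = 1 − 0.464 = 0.536.
Expenditure multiplier = 1/(1 − c + m) = 1/(1 − 0.536 + 0.19) = 1/0.654 ≈ 1.529.
ΔG contributes k·ΔG = (+$447 billion) / 0.654 ≈ +$683.5 billion.
ΔT of +$447 billion changes first-round spending by −c·ΔT = −$239.592 billion, contributing k·(−c·ΔT) = (−$239.592 billion) / 0.654 ≈ −$366.3 billion.
Net ΔY = k(ΔG − c·ΔT) = (+$207.408 billion) / 0.654 ≈ +$317.1 billion.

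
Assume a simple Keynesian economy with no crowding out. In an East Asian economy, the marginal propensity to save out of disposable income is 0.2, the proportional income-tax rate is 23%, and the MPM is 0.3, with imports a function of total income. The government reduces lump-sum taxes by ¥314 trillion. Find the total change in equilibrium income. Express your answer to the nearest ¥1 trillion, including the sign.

MPC = 1 − MPS = 1 − 0.2 = 0.8.
A lump-sum tax change of −¥314 trillion shifts disposable income by +¥314 trillion; first-round consumption changes by −c × ΔT = −0.8 × (−¥314 trillion) = +¥251.2 trillion.
Expenditure multiplier = 1/(1 − c(1−t) + m) = 1/(1 − 0.8×0.77 + 0.3) = 1/0.684 ≈ 1.462.
The tax multiplier is −c × k ≈ −1.17, so ΔY = k × (−c·ΔT) = (+¥251.2 trillion) / 0.684 ≈ +¥367 trillion.

+¥367 trillion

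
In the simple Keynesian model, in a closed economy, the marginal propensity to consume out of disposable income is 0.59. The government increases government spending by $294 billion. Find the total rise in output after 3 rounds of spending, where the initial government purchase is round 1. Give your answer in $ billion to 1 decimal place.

$569.8 billion

Round 1 adds ΔG = $294 billion; each later round is MPC = 0.59 times the previous.
After 3 rounds: 294 + 173.46 + 102.3414 = ΔG·(1 − c^3)/(1 − c) = 294 × (1 − 0.205379)/0.41 ≈ $569.8 billion.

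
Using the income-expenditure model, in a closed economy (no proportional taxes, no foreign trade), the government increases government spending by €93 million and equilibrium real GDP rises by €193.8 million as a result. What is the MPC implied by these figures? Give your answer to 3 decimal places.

0.520

Implied spending multiplier k = ΔY/ΔG = 193.8/93 ≈ 2.0839.
Since k = 1/(1 − MPC), MPC = 1 − 1/k = 1 − ΔG/ΔY = 1 − 93/193.8 ≈ 0.520.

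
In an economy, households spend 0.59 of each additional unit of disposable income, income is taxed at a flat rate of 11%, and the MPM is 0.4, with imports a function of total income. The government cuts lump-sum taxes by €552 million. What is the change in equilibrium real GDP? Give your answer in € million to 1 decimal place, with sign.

+€372.2 million

A lump-sum tax change of −€552 million shifts disposable income by +€552 million; first-round consumption changes by −c × ΔT = −0.59 × (−€552 million) = +€325.68 million.
Expenditure multiplier = 1/(1 − c(1−t) + m) = 1/(1 − 0.59×0.89 + 0.4) = 1/0.8749 ≈ 1.143.
The tax multiplier is −c × k ≈ −0.674, so ΔY = k × (−c·ΔT) = (+€325.68 million) / 0.8749 ≈ +€372.2 million.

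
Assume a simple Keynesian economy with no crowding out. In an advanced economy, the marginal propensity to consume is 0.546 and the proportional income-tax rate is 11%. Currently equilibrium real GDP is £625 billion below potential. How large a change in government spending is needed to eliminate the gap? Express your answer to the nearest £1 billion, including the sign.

Spending multiplier = 1/(1 − c(1−t)) = 1/(1 − 0.546×0.89) = 1/0.51406 ≈ 1.945.
Need ΔY = +£625 billion, so ΔG = ΔY/k = (+£625 billion) × 0.51406 ≈ +£321 billion.
The government should increase government spending by £321 billion.

+£321 billion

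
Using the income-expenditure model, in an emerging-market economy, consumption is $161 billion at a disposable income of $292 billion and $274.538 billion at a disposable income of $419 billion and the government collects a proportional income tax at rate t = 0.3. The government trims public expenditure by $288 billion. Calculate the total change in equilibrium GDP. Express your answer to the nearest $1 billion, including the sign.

MPC = ΔC/ΔYd = (274.538 − 161)/(419 − 292) = 113.538/127 = 0.894.
Expenditure multiplier = 1/(1 − c(1−t)) = 1/(1 − 0.894×0.7) = 1/0.3742 ≈ 2.672.
ΔY = k × ΔG = (−$288 billion) / 0.3742 ≈ −$770 billion.

−$770 billion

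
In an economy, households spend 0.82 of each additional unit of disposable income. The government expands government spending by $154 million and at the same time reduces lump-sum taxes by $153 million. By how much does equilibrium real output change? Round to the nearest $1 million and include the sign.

+$1,553 million

Expenditure multiplier = 1/(1 − MPC) = 1/(1 − 0.82) = 1/0.18 ≈ 5.556.
ΔG contributes k·ΔG = (+$154 million) / 0.18 ≈ +$855.6 million.
ΔT of −$153 million changes first-round spending by −c·ΔT = +$125.46 million, contributing k·(−c·ΔT) = (+$125.46 million) / 0.18 = +$697 million.
Net ΔY = k(ΔG − c·ΔT) = (+$279.46 million) / 0.18 ≈ +$1,553 million.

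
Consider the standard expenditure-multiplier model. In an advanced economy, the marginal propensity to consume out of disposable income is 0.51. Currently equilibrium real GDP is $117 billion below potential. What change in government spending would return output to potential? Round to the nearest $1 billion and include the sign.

+$57 billion

Spending multiplier = 1/(1 − MPC) = 1/(1 − 0.51) = 1/0.49 ≈ 2.041.
Need ΔY = +$117 billion, so ΔG = ΔY/k = (+$117 billion) × 0.49 ≈ +$57 billion.
The government should increase government spending by $57 billion.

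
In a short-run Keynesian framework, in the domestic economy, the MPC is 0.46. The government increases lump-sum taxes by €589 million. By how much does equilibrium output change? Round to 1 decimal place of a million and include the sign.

−€501.7 million

A lump-sum tax change of +€589 million shifts disposable income by −€589 million; first-round consumption changes by −c × ΔT = −0.46 × (+€589 million) = −€270.94 million.
Expenditure multiplier = 1/(1 − MPC) = 1/(1 − 0.46) = 1/0.54 ≈ 1.852.
The tax multiplier is −c × k ≈ −0.852, so ΔY = k × (−c·ΔT) = (−€270.94 million) / 0.54 ≈ −€501.7 million.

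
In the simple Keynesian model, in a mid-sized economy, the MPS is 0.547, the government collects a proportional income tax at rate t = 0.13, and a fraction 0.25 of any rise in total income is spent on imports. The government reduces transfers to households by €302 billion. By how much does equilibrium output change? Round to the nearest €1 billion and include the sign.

−€160 billion

MPC = 1 − MPS = 1 − 0.547 = 0.453.
The transfer change shifts disposable income by −€302 billion, so first-round consumption changes by c·ΔTR = 0.453 × (−€302 billion) = −€136.806 billion.
Expenditure multiplier = 1/(1 − c(1−t) + m) = 1/(1 − 0.453×0.87 + 0.25) = 1/0.85589 ≈ 1.168.
The transfer multiplier is c × k ≈ 0.529, so ΔY = k × (c·ΔTR) = (−€136.806 billion) / 0.85589 ≈ −€160 billion.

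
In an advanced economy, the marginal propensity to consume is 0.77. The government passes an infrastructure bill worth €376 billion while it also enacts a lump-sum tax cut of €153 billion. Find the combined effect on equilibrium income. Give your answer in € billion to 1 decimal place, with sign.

Expenditure multiplier = 1/(1 − MPC) = 1/(1 − 0.77) = 1/0.23 ≈ 4.348.
ΔG contributes k·ΔG = (+€376 billion) / 0.23 ≈ +€1,634.8 billion.
ΔT of −€153 billion changes first-round spending by −c·ΔT = +€117.81 billion, contributing k·(−c·ΔT) = (+€117.81 billion) / 0.23 ≈ +€512.2 billion.
Net ΔY = k(ΔG − c·ΔT) = (+€493.81 billion) / 0.23 = +€2,147 billion.

+€2,147.0 billion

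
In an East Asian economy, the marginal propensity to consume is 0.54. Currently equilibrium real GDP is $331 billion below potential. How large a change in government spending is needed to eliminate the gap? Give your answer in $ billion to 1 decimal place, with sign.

Spending multiplier = 1/(1 − MPC) = 1/(1 − 0.54) = 1/0.46 ≈ 2.174.
Need ΔY = +$331 billion, so ΔG = ΔY/k = (+$331 billion) × 0.46 ≈ +$152.3 billion.
The government should increase government spending by $152.3 billion.

+$152.3 billion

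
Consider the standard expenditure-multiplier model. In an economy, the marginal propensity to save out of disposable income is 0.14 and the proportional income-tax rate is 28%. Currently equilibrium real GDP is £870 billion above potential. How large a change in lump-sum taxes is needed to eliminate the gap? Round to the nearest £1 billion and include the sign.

MPC = 1 − MPS = 1 − 0.14 = 0.86.
Spending multiplier = 1/(1 − c(1−t)) = 1/(1 − 0.86×0.72) = 1/0.3808 ≈ 2.626.
Tax multiplier = −c·k = −0.86/0.3808 ≈ −2.258. Need ΔY = −£870 billion, so ΔT = ΔY/(−c·k) = −(−£870 billion) × 0.3808 / 0.86 ≈ +£385 billion.
The government should raise lump-sum taxes by £385 billion.

+£385 billion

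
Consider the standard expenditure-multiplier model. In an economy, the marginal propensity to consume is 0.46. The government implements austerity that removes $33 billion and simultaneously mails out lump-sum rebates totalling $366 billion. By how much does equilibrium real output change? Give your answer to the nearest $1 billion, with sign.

+$251 billion

Expenditure multiplier = 1/(1 − MPC) = 1/(1 − 0.46) = 1/0.54 ≈ 1.852.
ΔG contributes k·ΔG = (−$33 billion) / 0.54 ≈ −$61.1 billion.
ΔT of −$366 billion changes first-round spending by −c·ΔT = +$168.36 billion, contributing k·(−c·ΔT) = (+$168.36 billion) / 0.54 ≈ +$311.8 billion.
Net ΔY = k(ΔG − c·ΔT) = (+$135.36 billion) / 0.54 ≈ +$251 billion.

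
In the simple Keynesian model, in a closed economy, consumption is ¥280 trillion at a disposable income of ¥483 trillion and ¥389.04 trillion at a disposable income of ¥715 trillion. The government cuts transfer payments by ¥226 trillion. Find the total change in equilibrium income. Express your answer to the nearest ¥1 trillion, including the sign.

−¥200 trillion

MPC = ΔC/ΔYd = (389.04 − 280)/(715 − 483) = 109.04/232 = 0.47.
The transfer change shifts disposable income by −¥226 trillion, so first-round consumption changes by c·ΔTR = 0.47 × (−¥226 trillion) = −¥106.22 trillion.
Expenditure multiplier = 1/(1 − MPC) = 1/(1 − 0.47) = 1/0.53 ≈ 1.887.
The transfer multiplier is c × k ≈ 0.887, so ΔY = k × (c·ΔTR) = (−¥106.22 trillion) / 0.53 ≈ −¥200 trillion.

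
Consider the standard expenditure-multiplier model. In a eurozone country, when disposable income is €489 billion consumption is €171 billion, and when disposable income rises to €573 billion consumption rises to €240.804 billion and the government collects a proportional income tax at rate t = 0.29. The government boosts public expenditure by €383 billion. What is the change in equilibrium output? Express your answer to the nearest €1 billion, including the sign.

+€934 billion

MPC = ΔC/ΔYd = (240.804 − 171)/(573 − 489) = 69.804/84 = 0.831.
Expenditure multiplier = 1/(1 − c(1−t)) = 1/(1 − 0.831×0.71) = 1/0.40999 ≈ 2.439.
ΔY = k × ΔG = (+€383 billion) / 0.40999 ≈ +€934 billion.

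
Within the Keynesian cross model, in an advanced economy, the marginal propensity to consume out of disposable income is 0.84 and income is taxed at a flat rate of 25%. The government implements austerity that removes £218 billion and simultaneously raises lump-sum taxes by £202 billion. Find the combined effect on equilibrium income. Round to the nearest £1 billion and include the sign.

−£1,048 billion

Expenditure multiplier = 1/(1 − c(1−t)) = 1/(1 − 0.84×0.75) = 1/0.37 ≈ 2.703.
ΔG contributes k·ΔG = (−£218 billion) / 0.37 ≈ −£589.2 billion.
ΔT of +£202 billion changes first-round spending by −c·ΔT = −£169.68 billion, contributing k·(−c·ΔT) = (−£169.68 billion) / 0.37 ≈ −£458.6 billion.
Net ΔY = k(ΔG − c·ΔT) = (−£387.68 billion) / 0.37 ≈ −£1,048 billion.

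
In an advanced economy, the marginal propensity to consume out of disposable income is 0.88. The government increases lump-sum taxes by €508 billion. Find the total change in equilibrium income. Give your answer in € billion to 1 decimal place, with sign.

−€3,725.3 billion

A lump-sum tax change of +€508 billion shifts disposable income by −€508 billion; first-round consumption changes by −c × ΔT = −0.88 × (+€508 billion) = −€447.04 billion.
Expenditure multiplier = 1/(1 − MPC) = 1/(1 − 0.88) = 1/0.12 ≈ 8.333.
The tax multiplier is −c × k ≈ −7.333, so ΔY = k × (−c·ΔT) = (−€447.04 billion) / 0.12 ≈ −€3,725.3 billion.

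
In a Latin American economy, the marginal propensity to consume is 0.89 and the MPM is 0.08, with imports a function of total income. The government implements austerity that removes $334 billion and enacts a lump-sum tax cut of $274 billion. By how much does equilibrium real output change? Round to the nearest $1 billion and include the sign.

−$474 billion

Expenditure multiplier = 1/(1 − c + m) = 1/(1 − 0.89 + 0.08) = 1/0.19 ≈ 5.263.
ΔG contributes k·ΔG = (−$334 billion) / 0.19 ≈ −$1,757.9 billion.
ΔT of −$274 billion changes first-round spending by −c·ΔT = +$243.86 billion, contributing k·(−c·ΔT) = (+$243.86 billion) / 0.19 ≈ +$1,283.5 billion.
Net ΔY = k(ΔG − c·ΔT) = (−$90.14 billion) / 0.19 ≈ −$474 billion.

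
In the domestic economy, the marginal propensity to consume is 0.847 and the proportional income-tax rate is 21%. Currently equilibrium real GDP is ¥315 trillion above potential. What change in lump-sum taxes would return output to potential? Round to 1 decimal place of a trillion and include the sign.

Spending multiplier = 1/(1 − c(1−t)) = 1/(1 − 0.847×0.79) = 1/0.33087 ≈ 3.022.
Tax multiplier = −c·k = −0.847/0.33087 ≈ −2.56. Need ΔY = −¥315 trillion, so ΔT = ΔY/(−c·k) = −(−¥315 trillion) × 0.33087 / 0.847 ≈ +¥123.1 trillion.
The government should raise lump-sum taxes by ¥123.1 trillion.

+¥123.1 trillion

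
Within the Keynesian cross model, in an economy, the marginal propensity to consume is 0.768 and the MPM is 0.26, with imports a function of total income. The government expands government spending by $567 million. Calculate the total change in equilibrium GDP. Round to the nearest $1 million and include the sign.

Government-spending multiplier = 1/(1 − c + m) = 1/(1 − 0.768 + 0.26) = 1/0.492 ≈ 2.033.
ΔY = k × ΔG = (+$567 million) / 0.492 ≈ +$1,152 million.

+$1,152 million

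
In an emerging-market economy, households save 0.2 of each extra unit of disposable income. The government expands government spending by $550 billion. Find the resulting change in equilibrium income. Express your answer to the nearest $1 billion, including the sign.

+$2,750 billion

MPC = 1 − MPS = 1 − 0.2 = 0.8.
Expenditure multiplier = 1/(1 − MPC) = 1/(1 − 0.8) = 1/0.2 = 5.
ΔY = k × ΔG = (+$550 billion) / 0.2 = +$2,750 billion.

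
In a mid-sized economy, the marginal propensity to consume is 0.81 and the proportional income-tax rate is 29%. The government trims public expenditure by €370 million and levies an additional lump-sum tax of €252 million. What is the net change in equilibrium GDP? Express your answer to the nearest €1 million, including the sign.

Expenditure multiplier = 1/(1 − c(1−t)) = 1/(1 − 0.81×0.71) = 1/0.4249 ≈ 2.353.
ΔG contributes k·ΔG = (−€370 million) / 0.4249 ≈ −€870.8 million.
ΔT of +€252 million changes first-round spending by −c·ΔT = −€204.12 million, contributing k·(−c·ΔT) = (−€204.12 million) / 0.4249 ≈ −€480.4 million.
Net ΔY = k(ΔG − c·ΔT) = (−€574.12 million) / 0.4249 ≈ −€1,351 million.

−€1,351 million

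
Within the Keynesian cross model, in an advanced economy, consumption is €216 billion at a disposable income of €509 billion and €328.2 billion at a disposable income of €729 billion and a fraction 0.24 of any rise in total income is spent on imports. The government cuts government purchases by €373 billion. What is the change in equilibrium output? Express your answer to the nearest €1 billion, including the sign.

−€511 billion

MPC = ΔC/ΔYd = (328.2 − 216)/(729 − 509) = 112.2/220 = 0.51.
Spending multiplier = 1/(1 − c + m) = 1/(1 − 0.51 + 0.24) = 1/0.73 ≈ 1.37.
ΔY = k × ΔG = (−€373 billion) / 0.73 ≈ −€511 billion.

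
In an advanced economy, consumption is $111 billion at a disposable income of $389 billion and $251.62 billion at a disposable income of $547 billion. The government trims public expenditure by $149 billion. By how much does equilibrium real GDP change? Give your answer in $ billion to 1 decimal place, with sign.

MPC = ΔC/ΔYd = (251.62 − 111)/(547 − 389) = 140.62/158 = 0.89.
Spending multiplier = 1/(1 − MPC) = 1/(1 − 0.89) = 1/0.11 ≈ 9.091.
ΔY = k × ΔG = (−$149 billion) / 0.11 ≈ −$1,354.5 billion.

−$1,354.5 billion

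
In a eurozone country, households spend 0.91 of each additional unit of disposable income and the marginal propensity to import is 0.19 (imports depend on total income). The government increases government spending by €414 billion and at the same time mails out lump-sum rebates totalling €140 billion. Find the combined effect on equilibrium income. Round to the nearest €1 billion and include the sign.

Expenditure multiplier = 1/(1 − c + m) = 1/(1 − 0.91 + 0.19) = 1/0.28 ≈ 3.571.
ΔG contributes k·ΔG = (+€414 billion) / 0.28 ≈ +€1,478.6 billion.
ΔT of −€140 billion changes first-round spending by −c·ΔT = +€127.4 billion, contributing k·(−c·ΔT) = (+€127.4 billion) / 0.28 = +€455 billion.
Net ΔY = k(ΔG − c·ΔT) = (+€541.4 billion) / 0.28 ≈ +€1,934 billion.

+€1,934 billion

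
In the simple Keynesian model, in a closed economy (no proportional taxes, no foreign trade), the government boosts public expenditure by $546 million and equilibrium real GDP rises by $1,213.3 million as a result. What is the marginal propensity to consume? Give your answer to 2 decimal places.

0.55

Implied spending multiplier k = ΔY/ΔG = 1,213.3/546 ≈ 2.2222.
Since k = 1/(1 − MPC), MPC = 1 − 1/k = 1 − ΔG/ΔY = 1 − 546/1,213.3 ≈ 0.55.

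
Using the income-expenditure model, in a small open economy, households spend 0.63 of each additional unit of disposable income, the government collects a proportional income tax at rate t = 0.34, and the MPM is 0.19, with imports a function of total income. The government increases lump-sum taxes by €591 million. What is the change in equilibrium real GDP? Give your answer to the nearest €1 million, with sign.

A lump-sum tax change of +€591 million shifts disposable income by −€591 million; first-round consumption changes by −c × ΔT = −0.63 × (+€591 million) = −€372.33 million.
Expenditure multiplier = 1/(1 − c(1−t) + m) = 1/(1 − 0.63×0.66 + 0.19) = 1/0.7742 ≈ 1.292.
The tax multiplier is −c × k ≈ −0.814, so ΔY = k × (−c·ΔT) = (−€372.33 million) / 0.7742 ≈ −€481 million.

−€481 million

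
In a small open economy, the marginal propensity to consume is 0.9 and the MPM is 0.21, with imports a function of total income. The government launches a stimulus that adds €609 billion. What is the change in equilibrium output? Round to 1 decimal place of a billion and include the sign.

Spending multiplier = 1/(1 − c + m) = 1/(1 − 0.9 + 0.21) = 1/0.31 ≈ 3.226.
ΔY = k × ΔG = (+€609 billion) / 0.31 ≈ +€1,964.5 billion.

+€1,964.5 billion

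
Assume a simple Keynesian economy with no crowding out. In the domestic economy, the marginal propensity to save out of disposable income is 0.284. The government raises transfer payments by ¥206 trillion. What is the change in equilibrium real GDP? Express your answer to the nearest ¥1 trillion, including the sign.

MPC = 1 − MPS = 1 − 0.284 = 0.716.
The transfer change shifts disposable income by +¥206 trillion, so first-round consumption changes by c·ΔTR = 0.716 × (+¥206 trillion) = +¥147.496 trillion.
Expenditure multiplier = 1/(1 − MPC) = 1/(1 − 0.716) = 1/0.284 ≈ 3.521.
The transfer multiplier is c × k ≈ 2.521, so ΔY = k × (c·ΔTR) = (+¥147.496 trillion) / 0.284 ≈ +¥519 trillion.

+¥519 trillion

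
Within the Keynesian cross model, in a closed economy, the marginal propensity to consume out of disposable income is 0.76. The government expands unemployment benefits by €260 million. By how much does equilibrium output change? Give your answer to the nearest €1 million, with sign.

+€823 million

The transfer change shifts disposable income by +€260 million, so first-round consumption changes by c·ΔTR = 0.76 × (+€260 million) = +€197.6 million.
Expenditure multiplier = 1/(1 − MPC) = 1/(1 − 0.76) = 1/0.24 ≈ 4.167.
The transfer multiplier is c × k ≈ 3.167, so ΔY = k × (c·ΔTR) = (+€197.6 million) / 0.24 ≈ +€823 million.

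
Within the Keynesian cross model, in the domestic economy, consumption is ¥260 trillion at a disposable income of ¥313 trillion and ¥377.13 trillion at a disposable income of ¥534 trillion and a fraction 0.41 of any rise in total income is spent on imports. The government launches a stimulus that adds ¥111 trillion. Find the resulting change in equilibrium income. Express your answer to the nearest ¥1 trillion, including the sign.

MPC = ΔC/ΔYd = (377.13 − 260)/(534 − 313) = 117.13/221 = 0.53.
Spending multiplier = 1/(1 − c + m) = 1/(1 − 0.53 + 0.41) = 1/0.88 ≈ 1.136.
ΔY = k × ΔG = (+¥111 trillion) / 0.88 ≈ +¥126 trillion.

+¥126 trillion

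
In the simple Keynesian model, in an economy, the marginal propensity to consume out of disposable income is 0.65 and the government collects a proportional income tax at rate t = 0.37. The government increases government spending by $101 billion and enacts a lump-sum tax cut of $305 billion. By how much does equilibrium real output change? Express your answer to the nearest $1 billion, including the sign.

Expenditure multiplier = 1/(1 − c(1−t)) = 1/(1 − 0.65×0.63) = 1/0.5905 ≈ 1.693.
ΔG contributes k·ΔG = (+$101 billion) / 0.5905 ≈ +$171 billion.
ΔT of −$305 billion changes first-round spending by −c·ΔT = +$198.25 billion, contributing k·(−c·ΔT) = (+$198.25 billion) / 0.5905 ≈ +$335.7 billion.
Net ΔY = k(ΔG − c·ΔT) = (+$299.25 billion) / 0.5905 ≈ +$507 billion.

+$507 billion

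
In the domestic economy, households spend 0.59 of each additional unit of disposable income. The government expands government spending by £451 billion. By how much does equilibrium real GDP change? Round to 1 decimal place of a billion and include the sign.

+£1,100.0 billion

Government-spending multiplier = 1/(1 − MPC) = 1/(1 − 0.59) = 1/0.41 ≈ 2.439.
ΔY = k × ΔG = (+£451 billion) / 0.41 = +£1,100 billion.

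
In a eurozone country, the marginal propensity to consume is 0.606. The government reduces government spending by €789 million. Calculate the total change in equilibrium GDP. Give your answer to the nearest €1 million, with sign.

Expenditure multiplier = 1/(1 − MPC) = 1/(1 − 0.606) = 1/0.394 ≈ 2.538.
ΔY = k × ΔG = (−€789 million) / 0.394 ≈ −€2,003 million.

−€2,003 million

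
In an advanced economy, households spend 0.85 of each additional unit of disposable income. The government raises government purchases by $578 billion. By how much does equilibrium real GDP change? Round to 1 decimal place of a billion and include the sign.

+$3,853.3 billion

Expenditure multiplier = 1/(1 − MPC) = 1/(1 − 0.85) = 1/0.15 ≈ 6.667.
ΔY = k × ΔG = (+$578 billion) / 0.15 ≈ +$3,853.3 billion.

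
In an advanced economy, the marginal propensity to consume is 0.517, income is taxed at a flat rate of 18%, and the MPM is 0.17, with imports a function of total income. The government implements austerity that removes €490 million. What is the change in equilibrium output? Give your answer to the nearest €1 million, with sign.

Government-spending multiplier = 1/(1 − c(1−t) + m) = 1/(1 − 0.517×0.82 + 0.17) = 1/0.74606 ≈ 1.34.
ΔY = k × ΔG = (−€490 million) / 0.74606 ≈ −€657 million.

−€657 million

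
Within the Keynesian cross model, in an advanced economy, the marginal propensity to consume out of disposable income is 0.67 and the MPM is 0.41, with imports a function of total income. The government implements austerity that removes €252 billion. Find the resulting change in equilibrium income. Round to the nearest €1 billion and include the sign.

Spending multiplier = 1/(1 − c + m) = 1/(1 − 0.67 + 0.41) = 1/0.74 ≈ 1.351.
ΔY = k × ΔG = (−€252 billion) / 0.74 ≈ −€341 billion.

−€341 billion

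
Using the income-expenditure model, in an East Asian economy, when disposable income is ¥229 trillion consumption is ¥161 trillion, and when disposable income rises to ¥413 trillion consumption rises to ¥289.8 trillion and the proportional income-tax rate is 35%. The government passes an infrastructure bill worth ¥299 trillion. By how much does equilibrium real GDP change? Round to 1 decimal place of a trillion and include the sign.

MPC = ΔC/ΔYd = (289.8 − 161)/(413 − 229) = 128.8/184 = 0.7.
Expenditure multiplier = 1/(1 − c(1−t)) = 1/(1 − 0.7×0.65) = 1/0.545 ≈ 1.835.
ΔY = k × ΔG = (+¥299 trillion) / 0.545 ≈ +¥548.6 trillion.

+¥548.6 trillion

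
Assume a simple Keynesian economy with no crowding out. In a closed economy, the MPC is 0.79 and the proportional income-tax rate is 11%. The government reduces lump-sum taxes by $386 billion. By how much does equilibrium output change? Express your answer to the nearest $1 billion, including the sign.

A lump-sum tax change of −$386 billion shifts disposable income by +$386 billion; first-round consumption changes by −c × ΔT = −0.79 × (−$386 billion) = +$304.94 billion.
Expenditure multiplier = 1/(1 − c(1−t)) = 1/(1 − 0.79×0.89) = 1/0.2969 ≈ 3.368.
The tax multiplier is −c × k ≈ −2.661, so ΔY = k × (−c·ΔT) = (+$304.94 billion) / 0.2969 ≈ +$1,027 billion.

+$1,027 billion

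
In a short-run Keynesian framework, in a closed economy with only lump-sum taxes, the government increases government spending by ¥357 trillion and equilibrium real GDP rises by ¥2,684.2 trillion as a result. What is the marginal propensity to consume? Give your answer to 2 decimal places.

0.87

Implied spending multiplier k = ΔY/ΔG = 2,684.2/357 ≈ 7.5188.
Since k = 1/(1 − MPC), MPC = 1 − 1/k = 1 − ΔG/ΔY = 1 − 357/2,684.2 ≈ 0.87.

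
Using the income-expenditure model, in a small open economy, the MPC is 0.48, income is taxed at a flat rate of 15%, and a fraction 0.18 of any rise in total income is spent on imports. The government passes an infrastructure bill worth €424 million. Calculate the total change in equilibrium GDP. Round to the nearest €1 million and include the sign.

+€549 million

Spending multiplier = 1/(1 − c(1−t) + m) = 1/(1 − 0.48×0.85 + 0.18) = 1/0.772 ≈ 1.295.
ΔY = k × ΔG = (+€424 million) / 0.772 ≈ +€549 million.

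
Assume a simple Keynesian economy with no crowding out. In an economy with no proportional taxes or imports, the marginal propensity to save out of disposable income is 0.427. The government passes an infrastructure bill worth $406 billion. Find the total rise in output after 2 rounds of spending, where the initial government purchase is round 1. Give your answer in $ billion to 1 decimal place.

$638.6 billion

MPC = 1 − MPS = 1 − 0.427 = 0.573.
Round 1 adds ΔG = $406 billion; each later round is MPC = 0.573 times the previous.
After 2 rounds: 406 + 232.638 = ΔG·(1 − c^2)/(1 − c) = 406 × (1 − 0.328329)/0.427 ≈ $638.6 billion.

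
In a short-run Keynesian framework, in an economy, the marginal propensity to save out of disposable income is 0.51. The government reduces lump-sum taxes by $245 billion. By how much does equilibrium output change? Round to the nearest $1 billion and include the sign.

MPC = 1 − MPS = 1 − 0.51 = 0.49.
A lump-sum tax change of −$245 billion shifts disposable income by +$245 billion; first-round consumption changes by −c × ΔT = −0.49 × (−$245 billion) = +$120.05 billion.
Expenditure multiplier = 1/(1 − MPC) = 1/(1 − 0.49) = 1/0.51 ≈ 1.961.
The tax multiplier is −c × k ≈ −0.961, so ΔY = k × (−c·ΔT) = (+$120.05 billion) / 0.51 ≈ +$235 billion.

+$235 billion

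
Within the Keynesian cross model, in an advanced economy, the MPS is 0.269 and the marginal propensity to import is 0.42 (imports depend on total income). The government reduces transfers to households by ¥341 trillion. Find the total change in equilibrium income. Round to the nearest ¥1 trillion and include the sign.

MPC = 1 − MPS = 1 − 0.269 = 0.731.
The transfer change shifts disposable income by −¥341 trillion, so first-round consumption changes by c·ΔTR = 0.731 × (−¥341 trillion) = −¥249.271 trillion.
Expenditure multiplier = 1/(1 − c + m) = 1/(1 − 0.731 + 0.42) = 1/0.689 ≈ 1.451.
The transfer multiplier is c × k ≈ 1.061, so ΔY = k × (c·ΔTR) = (−¥249.271 trillion) / 0.689 ≈ −¥362 trillion.

−¥362 trillion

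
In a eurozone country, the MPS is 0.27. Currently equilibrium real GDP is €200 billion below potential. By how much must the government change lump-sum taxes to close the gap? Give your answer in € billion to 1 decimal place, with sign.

MPC = 1 − MPS = 1 − 0.27 = 0.73.
Spending multiplier = 1/(1 − MPC) = 1/(1 − 0.73) = 1/0.27 ≈ 3.704.
Tax multiplier = −c·k = −0.73/0.27 ≈ −2.704. Need ΔY = +€200 billion, so ΔT = ΔY/(−c·k) = −(+€200 billion) × 0.27 / 0.73 ≈ −€74 billion.
The government should cut lump-sum taxes by €74 billion.

−€74.0 billion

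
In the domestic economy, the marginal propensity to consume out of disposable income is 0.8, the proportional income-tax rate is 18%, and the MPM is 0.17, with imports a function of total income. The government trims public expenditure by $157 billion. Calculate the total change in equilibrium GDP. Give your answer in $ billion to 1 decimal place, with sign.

−$305.4 billion

Government-spending multiplier = 1/(1 − c(1−t) + m) = 1/(1 − 0.8×0.82 + 0.17) = 1/0.514 ≈ 1.946.
ΔY = k × ΔG = (−$157 billion) / 0.514 ≈ −$305.4 billion.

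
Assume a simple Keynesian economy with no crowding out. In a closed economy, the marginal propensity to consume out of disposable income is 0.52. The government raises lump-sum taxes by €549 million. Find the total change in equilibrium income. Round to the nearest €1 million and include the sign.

−€595 million

A lump-sum tax change of +€549 million shifts disposable income by −€549 million; first-round consumption changes by −c × ΔT = −0.52 × (+€549 million) = −€285.48 million.
Expenditure multiplier = 1/(1 − MPC) = 1/(1 − 0.52) = 1/0.48 ≈ 2.083.
The tax multiplier is −c × k ≈ −1.083, so ΔY = k × (−c·ΔT) = (−€285.48 million) / 0.48 ≈ −€595 million.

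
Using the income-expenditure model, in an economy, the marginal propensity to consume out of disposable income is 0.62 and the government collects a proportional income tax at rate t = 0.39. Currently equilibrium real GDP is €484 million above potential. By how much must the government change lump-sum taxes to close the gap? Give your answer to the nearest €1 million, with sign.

+€485 million

Spending multiplier = 1/(1 − c(1−t)) = 1/(1 − 0.62×0.61) = 1/0.6218 ≈ 1.608.
Tax multiplier = −c·k = −0.62/0.6218 ≈ −0.997. Need ΔY = −€484 million, so ΔT = ΔY/(−c·k) = −(−€484 million) × 0.6218 / 0.62 ≈ +€485 million.
The government should raise lump-sum taxes by €485 million.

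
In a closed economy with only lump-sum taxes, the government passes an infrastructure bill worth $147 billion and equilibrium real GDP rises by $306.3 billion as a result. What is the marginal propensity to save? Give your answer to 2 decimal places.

0.48

Implied spending multiplier k = ΔY/ΔG = 306.3/147 ≈ 2.0837.
Since k = 1/(1 − MPC), MPC = 1 − 1/k = 1 − ΔG/ΔY = 1 − 147/306.3 ≈ 0.52.
MPS = 1 − MPC = 0.48.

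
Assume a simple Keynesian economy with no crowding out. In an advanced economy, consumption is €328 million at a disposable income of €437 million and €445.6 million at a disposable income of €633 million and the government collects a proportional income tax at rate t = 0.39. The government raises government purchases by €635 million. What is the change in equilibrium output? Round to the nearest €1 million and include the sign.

+€1,002 million

MPC = ΔC/ΔYd = (445.6 − 328)/(633 − 437) = 117.6/196 = 0.6.
Government-spending multiplier = 1/(1 − c(1−t)) = 1/(1 − 0.6×0.61) = 1/0.634 ≈ 1.577.
ΔY = k × ΔG = (+€635 million) / 0.634 ≈ +€1,002 million.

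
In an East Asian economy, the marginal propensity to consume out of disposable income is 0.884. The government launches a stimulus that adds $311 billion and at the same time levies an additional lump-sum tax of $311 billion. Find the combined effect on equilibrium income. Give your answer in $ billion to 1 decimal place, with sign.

Expenditure multiplier = 1/(1 − MPC) = 1/(1 − 0.884) = 1/0.116 ≈ 8.621.
ΔG contributes k·ΔG = (+$311 billion) / 0.116 ≈ +$2,681 billion.
ΔT of +$311 billion changes first-round spending by −c·ΔT = −$274.924 billion, contributing k·(−c·ΔT) = (−$274.924 billion) / 0.116 ≈ −$2,370 billion.
With ΔG = ΔT and no other leakages, the balanced-budget multiplier is 1, so ΔY = ΔG = +$311 billion.

+$311.0 billion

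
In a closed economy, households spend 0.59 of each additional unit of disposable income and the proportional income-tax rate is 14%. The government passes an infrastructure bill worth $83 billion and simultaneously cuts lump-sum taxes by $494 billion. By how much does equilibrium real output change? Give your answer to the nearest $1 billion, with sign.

Expenditure multiplier = 1/(1 − c(1−t)) = 1/(1 − 0.59×0.86) = 1/0.4926 ≈ 2.03.
ΔG contributes k·ΔG = (+$83 billion) / 0.4926 ≈ +$168.5 billion.
ΔT of −$494 billion changes first-round spending by −c·ΔT = +$291.46 billion, contributing k·(−c·ΔT) = (+$291.46 billion) / 0.4926 ≈ +$591.7 billion.
Net ΔY = k(ΔG − c·ΔT) = (+$374.46 billion) / 0.4926 ≈ +$760 billion.

+$760 billion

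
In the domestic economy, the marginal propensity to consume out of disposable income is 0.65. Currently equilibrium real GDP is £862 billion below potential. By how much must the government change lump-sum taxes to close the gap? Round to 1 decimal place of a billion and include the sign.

Spending multiplier = 1/(1 − MPC) = 1/(1 − 0.65) = 1/0.35 ≈ 2.857.
Tax multiplier = −c·k = −0.65/0.35 ≈ −1.857. Need ΔY = +£862 billion, so ΔT = ΔY/(−c·k) = −(+£862 billion) × 0.35 / 0.65 ≈ −£464.2 billion.
The government should cut lump-sum taxes by £464.2 billion.

−£464.2 billion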